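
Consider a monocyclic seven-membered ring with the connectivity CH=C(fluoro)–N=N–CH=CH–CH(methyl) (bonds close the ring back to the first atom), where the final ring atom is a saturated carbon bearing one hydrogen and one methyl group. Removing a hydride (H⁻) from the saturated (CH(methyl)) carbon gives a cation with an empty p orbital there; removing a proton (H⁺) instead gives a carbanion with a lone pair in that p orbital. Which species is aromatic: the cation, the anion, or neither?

The cation

Both ions have a continuous loop of p orbitals — each ring atom is sp².
Cation: 3 × 2 + 0 = 6 π electrons → 4(1)+2, aromatic.
Anion: 3 × 2 + 2 = 8 π electrons → 4(2), antiaromatic.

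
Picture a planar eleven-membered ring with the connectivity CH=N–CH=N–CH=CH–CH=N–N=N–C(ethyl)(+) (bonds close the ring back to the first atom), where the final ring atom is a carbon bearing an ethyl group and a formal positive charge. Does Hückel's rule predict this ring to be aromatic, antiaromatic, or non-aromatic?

The p orbitals form a continuous loop: each doubly-bonded ring atom is sp² with one p-orbital electron; each sp² =N– keeps its lone pair in-plane and puts one electron into the π system; the carbocation has an empty p orbital. The ring is fully conjugated.
π-electron count: 5 × 2 = 10 from the double-bond units + 0 from the C(ethyl)(+) atom = 10.
That gives a 4n+2 count (10, n = 2).

Aromatic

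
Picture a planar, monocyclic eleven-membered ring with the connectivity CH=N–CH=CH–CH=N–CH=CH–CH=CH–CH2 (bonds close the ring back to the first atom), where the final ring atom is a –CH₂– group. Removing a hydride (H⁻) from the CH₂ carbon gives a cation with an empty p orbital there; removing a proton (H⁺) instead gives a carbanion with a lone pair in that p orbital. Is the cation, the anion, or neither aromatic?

In either ion the ring is fully conjugated: every atom, including the new sp² carbon, supplies a p orbital.
Cation: 5 × 2 + 0 = 10 π electrons → 4(2)+2, aromatic.
Anion: 5 × 2 + 2 = 12 π electrons → 4(3), antiaromatic.

The cation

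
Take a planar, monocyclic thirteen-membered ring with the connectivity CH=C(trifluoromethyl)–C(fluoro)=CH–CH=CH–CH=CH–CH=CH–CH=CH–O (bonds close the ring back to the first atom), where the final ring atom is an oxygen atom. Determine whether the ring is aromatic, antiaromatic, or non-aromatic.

Aromatic

All ring atoms are sp² and supply a p orbital to the ring (the double-bond atoms are sp², each contributing one p electron; the oxygen donates one lone pair from its p orbital); the conjugation is uninterrupted.
π-electron count: 6 × 2 = 12 from the double-bond units + 2 from the O atom = 14.
With 14 π electrons (n = 3), the Hückel 4n+2 condition holds.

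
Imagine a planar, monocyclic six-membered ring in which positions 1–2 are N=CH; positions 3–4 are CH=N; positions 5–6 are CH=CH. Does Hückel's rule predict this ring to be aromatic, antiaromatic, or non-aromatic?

Aromatic

All ring atoms are sp² and supply a p orbital to the ring (each doubly-bonded ring atom is sp² with one p-orbital electron; each sp² =N– keeps its lone pair in-plane and puts one electron into the π system); the conjugation is uninterrupted.
Counting π electrons: 3 × 2 = 6 from the 3 double-bond units.
That gives a 4n+2 count (6, n = 1).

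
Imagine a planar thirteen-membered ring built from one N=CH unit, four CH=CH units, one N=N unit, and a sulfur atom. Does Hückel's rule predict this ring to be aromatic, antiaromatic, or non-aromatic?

Check conjugation: every atom in a ring double bond is sp² and brings one electron to the p orbital; each =N– nitrogen is pyridine-type (lone pair in the sp² plane, one electron in the p orbital); the sulfur donates one lone pair from its p orbital — every position has a p orbital, so the cyclic π system is continuous.
π-electron count: 6 × 2 = 12 from the double-bond units + 2 from the S atom = 14.
That gives a 4n+2 count (14, n = 3).

Aromatic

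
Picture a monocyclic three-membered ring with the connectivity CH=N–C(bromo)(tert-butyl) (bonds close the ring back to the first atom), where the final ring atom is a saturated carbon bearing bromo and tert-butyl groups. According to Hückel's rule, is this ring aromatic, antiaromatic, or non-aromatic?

Non-aromatic

At the C(bromo)(tert-butyl) position, that saturated carbon is sp³ and has no p orbital in the ring π system; the ring's p-orbital overlap is broken there.
Without a continuous loop of overlapping p orbitals the Hückel electron count never comes into play.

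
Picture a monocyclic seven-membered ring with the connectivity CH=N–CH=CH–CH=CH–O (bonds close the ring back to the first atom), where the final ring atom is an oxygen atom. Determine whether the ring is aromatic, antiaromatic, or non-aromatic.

Antiaromatic

The p orbitals form a continuous loop: each doubly-bonded ring atom is sp² with one p-orbital electron; the doubly-bonded nitrogens are pyridine-type — their lone pairs lie in the ring plane, leaving one electron in the p orbital; the oxygen donates one lone pair from its p orbital. The ring is fully conjugated.
Counting π electrons: 3 × 2 = 6 from the double-bond units + 2 from the O atom = 8.
8 is a 4n count (n = 2), so the planar conjugated ring is antiaromatic.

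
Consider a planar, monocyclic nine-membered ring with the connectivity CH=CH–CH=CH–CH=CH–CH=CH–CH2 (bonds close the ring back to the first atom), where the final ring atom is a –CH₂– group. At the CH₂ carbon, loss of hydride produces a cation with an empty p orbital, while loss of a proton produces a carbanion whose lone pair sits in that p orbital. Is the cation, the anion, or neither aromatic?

The anion

Both ions have a continuous loop of p orbitals — each ring atom is sp².
Cation: 4 × 2 + 0 = 8 π electrons → 4(2), antiaromatic.
Anion: 4 × 2 + 2 = 10 π electrons → 4(2)+2, aromatic.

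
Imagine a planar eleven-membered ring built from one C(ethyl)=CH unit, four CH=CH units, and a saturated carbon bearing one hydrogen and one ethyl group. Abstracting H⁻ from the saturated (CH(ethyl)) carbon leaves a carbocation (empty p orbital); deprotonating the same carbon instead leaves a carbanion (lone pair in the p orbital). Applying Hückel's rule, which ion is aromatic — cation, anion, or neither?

The cation

In both ions every ring atom is sp² and contributes a p orbital, so both rings are fully conjugated.
Cation: 5 × 2 + 0 = 10 π electrons → 4(2)+2, aromatic.
Anion: 5 × 2 + 2 = 12 π electrons → 4(3), antiaromatic.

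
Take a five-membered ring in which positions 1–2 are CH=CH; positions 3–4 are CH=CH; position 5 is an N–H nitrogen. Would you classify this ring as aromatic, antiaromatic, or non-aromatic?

The p orbitals form a continuous loop: every atom in a ring double bond is sp² and brings one electron to the p orbital; the pyrrole-type nitrogen donates its lone pair from the p orbital. The ring is fully conjugated.
Adding the contributions, 2 × 2 = 4 from the double-bond units + 2 from the NH atom = 6.
That gives a 4n+2 count (6, n = 1).
This is pyrrole.

Aromatic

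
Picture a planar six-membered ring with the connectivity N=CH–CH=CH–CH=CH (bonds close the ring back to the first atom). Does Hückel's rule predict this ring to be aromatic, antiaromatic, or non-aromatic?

The p orbitals form a continuous loop: the double-bond atoms are sp², each contributing one p electron; each sp² =N– keeps its lone pair in-plane and puts one electron into the π system. The ring is fully conjugated.
π-electron count: 3 × 2 = 6 from the 3 double-bond units.
Since 6 = 4·1 + 2, the ring meets the 4n+2 criterion.

Aromatic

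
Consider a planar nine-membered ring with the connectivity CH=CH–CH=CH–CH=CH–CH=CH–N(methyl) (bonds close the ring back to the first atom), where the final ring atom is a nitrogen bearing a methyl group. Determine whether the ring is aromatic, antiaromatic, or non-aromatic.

Aromatic

All ring atoms are sp² and supply a p orbital to the ring (every atom in a ring double bond is sp² and brings one electron to the p orbital; the pyrrole-type nitrogen donates its lone pair from the p orbital); the conjugation is uninterrupted.
π-electron count: 4 × 2 = 8 from the double-bond units + 2 from the N(methyl) atom = 10.
That gives a 4n+2 count (10, n = 2).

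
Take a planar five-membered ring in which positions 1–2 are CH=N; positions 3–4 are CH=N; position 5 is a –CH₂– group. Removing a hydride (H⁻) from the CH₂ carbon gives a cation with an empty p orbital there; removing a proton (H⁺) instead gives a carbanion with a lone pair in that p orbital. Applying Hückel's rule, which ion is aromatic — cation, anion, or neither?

In either ion the ring is fully conjugated: every atom, including the new sp² carbon, supplies a p orbital.
Cation: 2 × 2 + 0 = 4 π electrons → 4(1), antiaromatic.
Anion: 2 × 2 + 2 = 6 π electrons → 4(1)+2, aromatic.

The anion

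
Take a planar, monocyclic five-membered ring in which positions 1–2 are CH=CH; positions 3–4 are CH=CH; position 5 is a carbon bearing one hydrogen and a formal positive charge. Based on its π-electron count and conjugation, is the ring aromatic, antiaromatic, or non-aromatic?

Check conjugation: each doubly-bonded ring atom is sp² with one p-orbital electron; the carbocation has an empty p orbital — every position has a p orbital, so the cyclic π system is continuous.
π-electron count: 2 × 2 = 4 from the double-bond units + 0 from the CH(+) atom = 4.
A 4n π count (4, n = 1) in a planar conjugated ring means antiaromatic.
(This ring is the cyclopentadienyl cation.)

Antiaromatic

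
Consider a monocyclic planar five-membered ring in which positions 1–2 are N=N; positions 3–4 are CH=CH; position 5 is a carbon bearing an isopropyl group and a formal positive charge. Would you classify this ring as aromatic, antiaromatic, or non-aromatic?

Every ring atom contributes a p orbital perpendicular to the ring (every atom in a ring double bond is sp² and brings one electron to the p orbital; the doubly-bonded nitrogens are pyridine-type — their lone pairs lie in the ring plane, leaving one electron in the p orbital; the carbocation has an empty p orbital), so the π system is cyclic and fully conjugated.
π-electron count: 2 × 2 = 4 from the double-bond units + 0 from the C(isopropyl)(+) atom = 4.
A 4n π count (4, n = 1) in a planar conjugated ring means antiaromatic.

Antiaromatic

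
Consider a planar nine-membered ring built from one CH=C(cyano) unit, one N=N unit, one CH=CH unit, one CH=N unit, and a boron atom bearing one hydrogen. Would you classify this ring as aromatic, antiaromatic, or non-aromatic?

Antiaromatic

Every ring atom contributes a p orbital perpendicular to the ring (each doubly-bonded ring atom is sp² with one p-orbital electron; the doubly-bonded nitrogens are pyridine-type — their lone pairs lie in the ring plane, leaving one electron in the p orbital; the boron has an empty p orbital), so the π system is cyclic and fully conjugated.
Adding the contributions, 4 × 2 = 8 from the double-bond units + 0 from the BH atom = 8.
8 = 4(2); a planar, fully conjugated 4n system is antiaromatic.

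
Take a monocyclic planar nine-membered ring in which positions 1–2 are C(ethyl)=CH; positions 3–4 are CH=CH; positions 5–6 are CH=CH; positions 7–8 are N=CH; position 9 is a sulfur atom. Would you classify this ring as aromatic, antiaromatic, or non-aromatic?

All ring atoms are sp² and supply a p orbital to the ring (every atom in a ring double bond is sp² and brings one electron to the p orbital; the doubly-bonded nitrogens are pyridine-type — their lone pairs lie in the ring plane, leaving one electron in the p orbital; the sulfur donates one lone pair from its p orbital); the conjugation is uninterrupted.
Adding the contributions, 4 × 2 = 8 from the double-bond units + 2 from the S atom = 10.
10 = 4(2) + 2, which satisfies Hückel's 4n+2 rule.

Aromatic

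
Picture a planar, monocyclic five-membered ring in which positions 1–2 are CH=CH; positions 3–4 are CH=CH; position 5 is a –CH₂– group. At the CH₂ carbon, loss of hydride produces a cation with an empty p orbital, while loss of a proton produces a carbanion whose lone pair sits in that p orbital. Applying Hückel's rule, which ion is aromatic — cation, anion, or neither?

The anion

Both ions have a continuous loop of p orbitals — each ring atom is sp².
Cation: 2 × 2 + 0 = 4 π electrons → 4(1), antiaromatic.
Anion: 2 × 2 + 2 = 6 π electrons → 4(1)+2, aromatic.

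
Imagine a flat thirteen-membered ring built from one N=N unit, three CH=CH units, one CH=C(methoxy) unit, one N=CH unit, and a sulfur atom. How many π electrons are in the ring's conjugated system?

The p orbitals form a continuous loop: every atom in a ring double bond is sp² and brings one electron to the p orbital; each sp² =N– keeps its lone pair in-plane and puts one electron into the π system; the sulfur donates one lone pair from its p orbital. The ring is fully conjugated.
Counting π electrons: 6 × 2 = 12 from the double-bond units + 2 from the S atom = 14.

14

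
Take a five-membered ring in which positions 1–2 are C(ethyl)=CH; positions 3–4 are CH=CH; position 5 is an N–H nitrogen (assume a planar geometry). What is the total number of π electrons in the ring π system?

Every ring atom contributes a p orbital perpendicular to the ring (each doubly-bonded ring atom is sp² with one p-orbital electron; the pyrrole-type nitrogen donates its lone pair from the p orbital), so the π system is cyclic and fully conjugated.
Counting π electrons: 2 × 2 = 4 from the double-bond units + 2 from the NH atom = 6.

6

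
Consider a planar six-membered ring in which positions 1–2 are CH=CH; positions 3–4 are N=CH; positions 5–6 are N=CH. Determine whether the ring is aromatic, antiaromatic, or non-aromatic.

Check conjugation: the double-bond atoms are sp², each contributing one p electron; the doubly-bonded nitrogens are pyridine-type — their lone pairs lie in the ring plane, leaving one electron in the p orbital — every position has a p orbital, so the cyclic π system is continuous.
Adding the contributions, 3 × 2 = 6 from the 3 double-bond units.
That gives a 4n+2 count (6, n = 1).

Aromatic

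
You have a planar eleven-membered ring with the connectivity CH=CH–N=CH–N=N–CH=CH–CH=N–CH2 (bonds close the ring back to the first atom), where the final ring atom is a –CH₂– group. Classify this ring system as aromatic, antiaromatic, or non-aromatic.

The CH2 position has four σ bonds — the tetrahedral CH₂ carbon is sp³ and has no p orbital in the ring π system — so the cyclic conjugation is interrupted.
Broken conjugation rules out both aromaticity and antiaromaticity.

Non-aromatic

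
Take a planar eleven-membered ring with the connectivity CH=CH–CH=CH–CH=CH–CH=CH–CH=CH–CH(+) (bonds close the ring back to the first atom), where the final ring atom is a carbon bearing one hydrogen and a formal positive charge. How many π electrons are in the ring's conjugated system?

10

Every ring atom contributes a p orbital perpendicular to the ring (the double-bond atoms are sp², each contributing one p electron; the carbocation has an empty p orbital), so the π system is cyclic and fully conjugated.
Tallying contributions gives 5 × 2 = 10 from the double-bond units + 0 from the CH(+) atom = 10.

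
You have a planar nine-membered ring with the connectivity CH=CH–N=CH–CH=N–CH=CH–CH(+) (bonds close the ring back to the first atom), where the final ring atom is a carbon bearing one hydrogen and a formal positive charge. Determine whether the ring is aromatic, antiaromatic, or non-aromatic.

Antiaromatic

All ring atoms are sp² and supply a p orbital to the ring (every atom in a ring double bond is sp² and brings one electron to the p orbital; each =N– nitrogen is pyridine-type (lone pair in the sp² plane, one electron in the p orbital); the carbocation has an empty p orbital); the conjugation is uninterrupted.
Adding the contributions, 4 × 2 = 8 from the double-bond units + 0 from the CH(+) atom = 8.
8 is a 4n count (n = 2), so the planar conjugated ring is antiaromatic.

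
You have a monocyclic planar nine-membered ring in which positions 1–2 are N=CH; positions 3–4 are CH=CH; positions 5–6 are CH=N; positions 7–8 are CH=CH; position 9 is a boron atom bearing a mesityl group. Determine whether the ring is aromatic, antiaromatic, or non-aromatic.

Every ring atom contributes a p orbital perpendicular to the ring (the double-bond atoms are sp², each contributing one p electron; each sp² =N– keeps its lone pair in-plane and puts one electron into the π system; the boron has an empty p orbital), so the π system is cyclic and fully conjugated.
Counting π electrons: 4 × 2 = 8 from the double-bond units + 0 from the B(mesityl) atom = 8.
8 = 4(2); a planar, fully conjugated 4n system is antiaromatic.

Antiaromatic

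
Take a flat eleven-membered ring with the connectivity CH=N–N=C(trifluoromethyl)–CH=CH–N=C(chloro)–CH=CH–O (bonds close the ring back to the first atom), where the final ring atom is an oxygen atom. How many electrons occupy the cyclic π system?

Every ring atom contributes a p orbital perpendicular to the ring (the double-bond atoms are sp², each contributing one p electron; the doubly-bonded nitrogens are pyridine-type — their lone pairs lie in the ring plane, leaving one electron in the p orbital; the oxygen donates one lone pair from its p orbital), so the π system is cyclic and fully conjugated.
Tallying contributions gives 5 × 2 = 10 from the double-bond units + 2 from the O atom = 12.

12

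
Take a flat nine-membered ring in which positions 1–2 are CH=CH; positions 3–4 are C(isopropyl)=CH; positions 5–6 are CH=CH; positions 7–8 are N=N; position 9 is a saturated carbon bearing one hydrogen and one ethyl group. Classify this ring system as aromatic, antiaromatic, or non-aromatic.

Non-aromatic

At the CH(ethyl) position, that saturated carbon is sp³ and has no p orbital in the ring π system; the ring's p-orbital overlap is broken there.
Without a continuous loop of overlapping p orbitals the Hückel electron count never comes into play.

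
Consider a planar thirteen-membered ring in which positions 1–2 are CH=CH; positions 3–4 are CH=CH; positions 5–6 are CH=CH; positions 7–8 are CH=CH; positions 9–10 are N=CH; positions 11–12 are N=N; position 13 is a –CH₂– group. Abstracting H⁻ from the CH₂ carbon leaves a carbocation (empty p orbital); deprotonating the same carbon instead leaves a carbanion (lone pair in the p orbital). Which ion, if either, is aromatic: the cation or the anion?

The anion

In either ion the ring is fully conjugated: every atom, including the new sp² carbon, supplies a p orbital.
Cation: 6 × 2 + 0 = 12 π electrons → 4(3), antiaromatic.
Anion: 6 × 2 + 2 = 14 π electrons → 4(3)+2, aromatic.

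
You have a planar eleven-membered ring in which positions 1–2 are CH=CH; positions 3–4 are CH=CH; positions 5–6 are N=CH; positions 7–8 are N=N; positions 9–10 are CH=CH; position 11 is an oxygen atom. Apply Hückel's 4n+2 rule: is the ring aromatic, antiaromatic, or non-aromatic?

The p orbitals form a continuous loop: every atom in a ring double bond is sp² and brings one electron to the p orbital; the doubly-bonded nitrogens are pyridine-type — their lone pairs lie in the ring plane, leaving one electron in the p orbital; the oxygen donates one lone pair from its p orbital. The ring is fully conjugated.
Counting π electrons: 5 × 2 = 10 from the double-bond units + 2 from the O atom = 12.
A 4n π count (12, n = 3) in a planar conjugated ring means antiaromatic.

Antiaromatic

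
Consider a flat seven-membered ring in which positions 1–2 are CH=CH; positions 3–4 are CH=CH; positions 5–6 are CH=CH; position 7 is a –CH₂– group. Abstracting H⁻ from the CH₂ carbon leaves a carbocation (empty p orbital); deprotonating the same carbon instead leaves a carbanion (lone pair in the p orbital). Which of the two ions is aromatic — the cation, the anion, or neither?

The cation

Both ions have a continuous loop of p orbitals — each ring atom is sp².
Cation: 3 × 2 + 0 = 6 π electrons → 4(1)+2, aromatic.
Anion: 3 × 2 + 2 = 8 π electrons → 4(2), antiaromatic.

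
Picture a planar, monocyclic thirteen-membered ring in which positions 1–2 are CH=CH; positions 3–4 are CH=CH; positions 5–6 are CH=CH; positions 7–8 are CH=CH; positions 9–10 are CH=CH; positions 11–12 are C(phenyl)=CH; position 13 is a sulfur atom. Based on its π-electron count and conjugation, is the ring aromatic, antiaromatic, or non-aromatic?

Aromatic

Every ring atom contributes a p orbital perpendicular to the ring (each doubly-bonded ring atom is sp² with one p-orbital electron; the sulfur donates one lone pair from its p orbital), so the π system is cyclic and fully conjugated.
Tallying contributions gives 6 × 2 = 12 from the double-bond units + 2 from the S atom = 14.
Since 14 = 4·3 + 2, the ring meets the 4n+2 criterion.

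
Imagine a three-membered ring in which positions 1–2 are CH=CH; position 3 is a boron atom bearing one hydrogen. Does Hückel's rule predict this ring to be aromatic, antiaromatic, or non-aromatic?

Check conjugation: every atom in a ring double bond is sp² and brings one electron to the p orbital; the boron has an empty p orbital — every position has a p orbital, so the cyclic π system is continuous.
Tallying contributions gives 1 × 2 = 2 from the double-bond unit + 0 from the BH atom = 2.
Since 2 = 4·0 + 2, the ring meets the 4n+2 criterion.

Aromatic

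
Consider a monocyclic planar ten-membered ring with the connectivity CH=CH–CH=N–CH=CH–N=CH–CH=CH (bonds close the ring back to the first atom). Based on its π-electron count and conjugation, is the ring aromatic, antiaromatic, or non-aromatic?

Check conjugation: the double-bond atoms are sp², each contributing one p electron; each =N– nitrogen is pyridine-type (lone pair in the sp² plane, one electron in the p orbital) — every position has a p orbital, so the cyclic π system is continuous.
Tallying contributions gives 5 × 2 = 10 from the 5 double-bond units.
With 10 π electrons (n = 2), the Hückel 4n+2 condition holds.

Aromatic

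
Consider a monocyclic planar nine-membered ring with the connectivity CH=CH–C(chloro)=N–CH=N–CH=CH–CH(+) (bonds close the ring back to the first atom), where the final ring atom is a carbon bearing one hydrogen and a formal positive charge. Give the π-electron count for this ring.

8

Every ring atom contributes a p orbital perpendicular to the ring (the double-bond atoms are sp², each contributing one p electron; the doubly-bonded nitrogens are pyridine-type — their lone pairs lie in the ring plane, leaving one electron in the p orbital; the carbocation has an empty p orbital), so the π system is cyclic and fully conjugated.
Counting π electrons: 4 × 2 = 8 from the double-bond units + 0 from the CH(+) atom = 8.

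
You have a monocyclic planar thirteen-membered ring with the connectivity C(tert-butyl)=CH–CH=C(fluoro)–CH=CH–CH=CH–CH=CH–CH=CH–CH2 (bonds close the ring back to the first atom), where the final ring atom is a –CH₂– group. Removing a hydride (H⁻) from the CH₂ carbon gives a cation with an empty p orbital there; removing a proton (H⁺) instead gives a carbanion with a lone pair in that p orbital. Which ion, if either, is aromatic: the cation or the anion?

In both ions every ring atom is sp² and contributes a p orbital, so both rings are fully conjugated.
Cation: 6 × 2 + 0 = 12 π electrons → 4(3), antiaromatic.
Anion: 6 × 2 + 2 = 14 π electrons → 4(3)+2, aromatic.

The anion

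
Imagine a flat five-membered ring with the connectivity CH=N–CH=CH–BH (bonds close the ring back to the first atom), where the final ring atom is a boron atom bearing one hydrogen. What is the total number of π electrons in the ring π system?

Every ring atom contributes a p orbital perpendicular to the ring (every atom in a ring double bond is sp² and brings one electron to the p orbital; each =N– nitrogen is pyridine-type (lone pair in the sp² plane, one electron in the p orbital); the boron has an empty p orbital), so the π system is cyclic and fully conjugated.
Tallying contributions gives 2 × 2 = 4 from the double-bond units + 0 from the BH atom = 4.

4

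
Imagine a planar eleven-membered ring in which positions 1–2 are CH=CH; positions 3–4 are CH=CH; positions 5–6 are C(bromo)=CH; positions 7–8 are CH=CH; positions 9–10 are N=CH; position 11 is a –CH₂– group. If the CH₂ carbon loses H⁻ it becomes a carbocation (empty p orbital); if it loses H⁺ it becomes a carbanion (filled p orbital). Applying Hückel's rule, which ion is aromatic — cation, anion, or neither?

The cation

Once that carbon is sp², every ring atom has a p orbital and both ions are fully conjugated.
Cation: 5 × 2 + 0 = 10 π electrons → 4(2)+2, aromatic.
Anion: 5 × 2 + 2 = 12 π electrons → 4(3), antiaromatic.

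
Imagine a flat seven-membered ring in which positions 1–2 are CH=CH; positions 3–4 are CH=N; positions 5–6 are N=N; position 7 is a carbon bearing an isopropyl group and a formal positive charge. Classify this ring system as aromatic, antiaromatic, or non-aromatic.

Check conjugation: the double-bond atoms are sp², each contributing one p electron; each =N– nitrogen is pyridine-type (lone pair in the sp² plane, one electron in the p orbital); the carbocation has an empty p orbital — every position has a p orbital, so the cyclic π system is continuous.
Tallying contributions gives 3 × 2 = 6 from the double-bond units + 0 from the C(isopropyl)(+) atom = 6.
Since 6 = 4·1 + 2, the ring meets the 4n+2 criterion.

Aromatic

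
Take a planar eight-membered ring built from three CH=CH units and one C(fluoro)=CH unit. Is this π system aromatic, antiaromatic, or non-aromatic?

Check conjugation: each doubly-bonded ring atom is sp² with one p-orbital electron — every position has a p orbital, so the cyclic π system is continuous.
Tallying contributions gives 4 × 2 = 8 from the 4 double-bond units.
8 = 4(2); a planar, fully conjugated 4n system is antiaromatic.

Antiaromatic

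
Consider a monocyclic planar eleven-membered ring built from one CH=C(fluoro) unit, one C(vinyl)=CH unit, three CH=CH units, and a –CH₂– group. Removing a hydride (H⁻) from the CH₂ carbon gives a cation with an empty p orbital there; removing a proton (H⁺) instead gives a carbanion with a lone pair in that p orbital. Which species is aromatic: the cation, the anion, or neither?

The cation

Both ions have a continuous loop of p orbitals — each ring atom is sp².
Cation: 5 × 2 + 0 = 10 π electrons → 4(2)+2, aromatic.
Anion: 5 × 2 + 2 = 12 π electrons → 4(3), antiaromatic.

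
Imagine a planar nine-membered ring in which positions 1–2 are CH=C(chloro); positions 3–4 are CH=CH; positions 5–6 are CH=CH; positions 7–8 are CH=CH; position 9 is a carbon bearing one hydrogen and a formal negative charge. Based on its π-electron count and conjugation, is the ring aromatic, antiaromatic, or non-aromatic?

Aromatic

Check conjugation: every atom in a ring double bond is sp² and brings one electron to the p orbital; the carbanion's lone pair occupies the p orbital — every position has a p orbital, so the cyclic π system is continuous.
Counting π electrons: 4 × 2 = 8 from the double-bond units + 2 from the CH(-) atom = 10.
10 = 4(2) + 2, which satisfies Hückel's 4n+2 rule.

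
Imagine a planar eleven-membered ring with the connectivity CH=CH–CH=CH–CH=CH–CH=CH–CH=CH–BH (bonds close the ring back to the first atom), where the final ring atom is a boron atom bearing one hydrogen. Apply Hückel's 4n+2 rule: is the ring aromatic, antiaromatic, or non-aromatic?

The p orbitals form a continuous loop: every atom in a ring double bond is sp² and brings one electron to the p orbital; the boron has an empty p orbital. The ring is fully conjugated.
π-electron count: 5 × 2 = 10 from the double-bond units + 0 from the BH atom = 10.
Since 10 = 4·2 + 2, the ring meets the 4n+2 criterion.

Aromatic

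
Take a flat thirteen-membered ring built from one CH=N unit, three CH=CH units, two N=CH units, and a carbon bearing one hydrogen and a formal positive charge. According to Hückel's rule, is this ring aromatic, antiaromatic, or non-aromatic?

All ring atoms are sp² and supply a p orbital to the ring (the double-bond atoms are sp², each contributing one p electron; the doubly-bonded nitrogens are pyridine-type — their lone pairs lie in the ring plane, leaving one electron in the p orbital; the carbocation has an empty p orbital); the conjugation is uninterrupted.
π-electron count: 6 × 2 = 12 from the double-bond units + 0 from the CH(+) atom = 12.
A 4n π count (12, n = 3) in a planar conjugated ring means antiaromatic.

Antiaromatic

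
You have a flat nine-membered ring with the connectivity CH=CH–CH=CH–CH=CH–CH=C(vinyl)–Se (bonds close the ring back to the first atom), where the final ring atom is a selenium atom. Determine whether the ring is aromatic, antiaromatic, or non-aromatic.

The p orbitals form a continuous loop: the double-bond atoms are sp², each contributing one p electron; the selenium donates one lone pair from its p orbital. The ring is fully conjugated.
Counting π electrons: 4 × 2 = 8 from the double-bond units + 2 from the Se atom = 10.
With 10 π electrons (n = 2), the Hückel 4n+2 condition holds.

Aromatic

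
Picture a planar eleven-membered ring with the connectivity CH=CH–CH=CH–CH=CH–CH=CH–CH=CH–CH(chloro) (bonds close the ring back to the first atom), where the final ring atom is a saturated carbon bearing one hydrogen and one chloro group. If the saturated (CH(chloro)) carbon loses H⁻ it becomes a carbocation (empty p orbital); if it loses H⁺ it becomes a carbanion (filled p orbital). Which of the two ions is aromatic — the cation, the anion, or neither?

Once that carbon is sp², every ring atom has a p orbital and both ions are fully conjugated.
Cation: 5 × 2 + 0 = 10 π electrons → 4(2)+2, aromatic.
Anion: 5 × 2 + 2 = 12 π electrons → 4(3), antiaromatic.

The cation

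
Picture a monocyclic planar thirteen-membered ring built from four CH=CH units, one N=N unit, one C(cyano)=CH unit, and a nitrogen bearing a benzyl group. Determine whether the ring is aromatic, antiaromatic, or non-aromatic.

Aromatic

Every ring atom contributes a p orbital perpendicular to the ring (each doubly-bonded ring atom is sp² with one p-orbital electron; each =N– nitrogen is pyridine-type (lone pair in the sp² plane, one electron in the p orbital); the pyrrole-type nitrogen donates its lone pair from the p orbital), so the π system is cyclic and fully conjugated.
π-electron count: 6 × 2 = 12 from the double-bond units + 2 from the N(benzyl) atom = 14.
Since 14 = 4·3 + 2, the ring meets the 4n+2 criterion.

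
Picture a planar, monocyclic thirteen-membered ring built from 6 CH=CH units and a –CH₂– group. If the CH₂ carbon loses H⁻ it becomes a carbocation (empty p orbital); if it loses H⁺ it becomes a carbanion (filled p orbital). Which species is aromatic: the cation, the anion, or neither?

The anion

In both ions every ring atom is sp² and contributes a p orbital, so both rings are fully conjugated.
Cation: 6 × 2 + 0 = 12 π electrons → 4(3), antiaromatic.
Anion: 6 × 2 + 2 = 14 π electrons → 4(3)+2, aromatic.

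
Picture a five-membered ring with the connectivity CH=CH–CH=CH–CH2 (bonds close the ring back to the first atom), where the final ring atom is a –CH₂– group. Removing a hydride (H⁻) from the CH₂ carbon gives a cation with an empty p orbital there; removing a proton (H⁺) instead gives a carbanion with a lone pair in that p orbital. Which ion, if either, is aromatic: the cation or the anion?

In both ions every ring atom is sp² and contributes a p orbital, so both rings are fully conjugated.
Cation: 2 × 2 + 0 = 4 π electrons → 4(1), antiaromatic.
Anion: 2 × 2 + 2 = 6 π electrons → 4(1)+2, aromatic.

The anion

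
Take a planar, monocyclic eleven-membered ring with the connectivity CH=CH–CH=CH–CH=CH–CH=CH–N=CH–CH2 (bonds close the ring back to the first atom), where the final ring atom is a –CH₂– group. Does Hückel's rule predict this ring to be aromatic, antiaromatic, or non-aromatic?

Non-aromatic

Because the tetrahedral CH₂ carbon is sp³ and has no p orbital in the ring π system at the CH2 position, the π system cannot extend all the way around the ring.
Without a continuous loop of overlapping p orbitals the Hückel electron count never comes into play.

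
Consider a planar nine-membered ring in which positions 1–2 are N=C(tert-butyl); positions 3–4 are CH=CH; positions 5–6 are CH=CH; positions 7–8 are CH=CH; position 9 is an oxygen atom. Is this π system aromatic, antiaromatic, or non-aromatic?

Aromatic

All ring atoms are sp² and supply a p orbital to the ring (every atom in a ring double bond is sp² and brings one electron to the p orbital; each =N– nitrogen is pyridine-type (lone pair in the sp² plane, one electron in the p orbital); the oxygen donates one lone pair from its p orbital); the conjugation is uninterrupted.
Tallying contributions gives 4 × 2 = 8 from the double-bond units + 2 from the O atom = 10.
That gives a 4n+2 count (10, n = 2).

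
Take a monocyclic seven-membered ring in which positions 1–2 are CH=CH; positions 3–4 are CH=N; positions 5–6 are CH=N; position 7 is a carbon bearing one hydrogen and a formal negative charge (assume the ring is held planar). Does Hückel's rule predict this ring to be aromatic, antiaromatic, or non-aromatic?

Every ring atom contributes a p orbital perpendicular to the ring (every atom in a ring double bond is sp² and brings one electron to the p orbital; each sp² =N– keeps its lone pair in-plane and puts one electron into the π system; the carbanion's lone pair occupies the p orbital), so the π system is cyclic and fully conjugated.
Counting π electrons: 3 × 2 = 6 from the double-bond units + 2 from the CH(-) atom = 8.
With 8 = 4·2 π electrons, Hückel's rule classifies the planar ring as antiaromatic.

Antiaromatic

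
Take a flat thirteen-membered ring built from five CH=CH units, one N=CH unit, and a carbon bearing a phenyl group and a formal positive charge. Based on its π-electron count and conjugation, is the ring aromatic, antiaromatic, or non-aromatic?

Antiaromatic

Check conjugation: each doubly-bonded ring atom is sp² with one p-orbital electron; each =N– nitrogen is pyridine-type (lone pair in the sp² plane, one electron in the p orbital); the carbocation has an empty p orbital — every position has a p orbital, so the cyclic π system is continuous.
Counting π electrons: 6 × 2 = 12 from the double-bond units + 0 from the C(phenyl)(+) atom = 12.
12 = 4(3); a planar, fully conjugated 4n system is antiaromatic.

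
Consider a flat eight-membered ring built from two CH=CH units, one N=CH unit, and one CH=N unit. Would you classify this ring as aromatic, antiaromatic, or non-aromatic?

Antiaromatic

Every ring atom contributes a p orbital perpendicular to the ring (every atom in a ring double bond is sp² and brings one electron to the p orbital; each =N– nitrogen is pyridine-type (lone pair in the sp² plane, one electron in the p orbital)), so the π system is cyclic and fully conjugated.
Tallying contributions gives 4 × 2 = 8 from the 4 double-bond units.
8 is a 4n count (n = 2), so the planar conjugated ring is antiaromatic.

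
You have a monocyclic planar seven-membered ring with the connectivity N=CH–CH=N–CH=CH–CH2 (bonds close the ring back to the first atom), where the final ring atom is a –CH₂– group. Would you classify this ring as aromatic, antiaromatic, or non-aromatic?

The CH2 position has four σ bonds — the tetrahedral CH₂ carbon is sp³ and has no p orbital in the ring π system — so the cyclic conjugation is interrupted.
A ring that is not fully conjugated cannot be aromatic or antiaromatic regardless of its π-electron count.

Non-aromatic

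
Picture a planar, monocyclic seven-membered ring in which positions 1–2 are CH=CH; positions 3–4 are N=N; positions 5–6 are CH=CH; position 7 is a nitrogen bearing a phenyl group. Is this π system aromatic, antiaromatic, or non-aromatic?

The p orbitals form a continuous loop: each doubly-bonded ring atom is sp² with one p-orbital electron; each =N– nitrogen is pyridine-type (lone pair in the sp² plane, one electron in the p orbital); the pyrrole-type nitrogen donates its lone pair from the p orbital. The ring is fully conjugated.
Tallying contributions gives 3 × 2 = 6 from the double-bond units + 2 from the N(phenyl) atom = 8.
8 = 4(2); a planar, fully conjugated 4n system is antiaromatic.

Antiaromatic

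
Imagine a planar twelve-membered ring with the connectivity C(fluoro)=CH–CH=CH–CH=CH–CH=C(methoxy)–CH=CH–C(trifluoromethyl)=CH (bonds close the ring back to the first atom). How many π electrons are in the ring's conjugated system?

12

Every ring atom contributes a p orbital perpendicular to the ring (every atom in a ring double bond is sp² and brings one electron to the p orbital), so the π system is cyclic and fully conjugated.
Tallying contributions gives 6 × 2 = 12 from the 6 double-bond units.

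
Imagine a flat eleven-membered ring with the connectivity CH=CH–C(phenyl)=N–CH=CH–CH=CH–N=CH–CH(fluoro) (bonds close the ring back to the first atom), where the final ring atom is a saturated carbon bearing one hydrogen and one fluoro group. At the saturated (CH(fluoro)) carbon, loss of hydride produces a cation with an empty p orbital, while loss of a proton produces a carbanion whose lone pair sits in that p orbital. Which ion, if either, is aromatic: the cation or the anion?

The cation

Both ions have a continuous loop of p orbitals — each ring atom is sp².
Cation: 5 × 2 + 0 = 10 π electrons → 4(2)+2, aromatic.
Anion: 5 × 2 + 2 = 12 π electrons → 4(3), antiaromatic.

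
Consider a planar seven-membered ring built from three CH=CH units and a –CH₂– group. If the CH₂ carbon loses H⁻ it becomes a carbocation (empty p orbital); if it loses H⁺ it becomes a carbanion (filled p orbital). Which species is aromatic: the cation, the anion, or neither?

In both ions every ring atom is sp² and contributes a p orbital, so both rings are fully conjugated.
Cation: 3 × 2 + 0 = 6 π electrons → 4(1)+2, aromatic.
Anion: 3 × 2 + 2 = 8 π electrons → 4(2), antiaromatic.

The cation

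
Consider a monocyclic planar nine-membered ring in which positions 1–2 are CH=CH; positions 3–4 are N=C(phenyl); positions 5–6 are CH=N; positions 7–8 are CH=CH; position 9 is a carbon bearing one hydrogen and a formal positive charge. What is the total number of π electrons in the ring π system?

Check conjugation: each doubly-bonded ring atom is sp² with one p-orbital electron; the doubly-bonded nitrogens are pyridine-type — their lone pairs lie in the ring plane, leaving one electron in the p orbital; the carbocation has an empty p orbital — every position has a p orbital, so the cyclic π system is continuous.
Counting π electrons: 4 × 2 = 8 from the double-bond units + 0 from the CH(+) atom = 8.

8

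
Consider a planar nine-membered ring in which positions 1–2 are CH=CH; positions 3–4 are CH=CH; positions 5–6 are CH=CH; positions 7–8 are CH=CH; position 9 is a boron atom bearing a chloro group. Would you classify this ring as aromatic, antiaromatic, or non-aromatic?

Every ring atom contributes a p orbital perpendicular to the ring (the double-bond atoms are sp², each contributing one p electron; the boron has an empty p orbital), so the π system is cyclic and fully conjugated.
Counting π electrons: 4 × 2 = 8 from the double-bond units + 0 from the B(chloro) atom = 8.
With 8 = 4·2 π electrons, Hückel's rule classifies the planar ring as antiaromatic.

Antiaromatic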